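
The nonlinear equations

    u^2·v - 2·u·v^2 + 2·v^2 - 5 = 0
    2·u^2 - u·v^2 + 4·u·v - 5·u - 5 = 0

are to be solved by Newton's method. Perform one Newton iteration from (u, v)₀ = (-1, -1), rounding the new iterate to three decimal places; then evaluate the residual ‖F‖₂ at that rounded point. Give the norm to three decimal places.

0.676

At (-1, -1): F = (-2.000, 7.000).
Jacobian J = [[2·u·v - 2·v^2, u^2 - 4·u·v + 4·v], [4·u - v^2 + 4·v - 5, -2·u·v + 4·u]].
At the point, J = [[0.000, -7.000], [-14.000, -6.000]] (det J = -98.000).
Solving J·Δ = −F gives Δ = (0.622, -0.286).
Then the next iterate is (u, v)₁ = (-0.378, -1.286).
Re-evaluating at (-0.378, -1.286): F = (-0.62589, -0.25467), so ‖F‖₂ = 0.676.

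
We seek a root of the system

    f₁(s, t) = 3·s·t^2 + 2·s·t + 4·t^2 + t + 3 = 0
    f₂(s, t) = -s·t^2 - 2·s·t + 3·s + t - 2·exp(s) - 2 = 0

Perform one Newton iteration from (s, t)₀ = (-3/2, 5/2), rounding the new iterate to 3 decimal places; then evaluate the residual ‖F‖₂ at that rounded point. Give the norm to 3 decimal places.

At (-3/2, 5/2): F = (-5.125, 12.42874).
Jacobian J = [[3·t^2 + 2·t, 6·s·t + 2·s + 8·t + 1], [-t^2 - 2·t - 2·exp(s) + 3, -2·s·t - 2·s + 1]].
At the point, J = [[23.750, -4.500], [-8.69626, 11.500]] (det J = 233.99183).
Solving J·Δ = −F gives Δ = (0.013, -1.071).
Then the next iterate is (s, t)₁ = (-1.487, 1.429).
Re-evaluating at (-1.487, 1.429): F = (-0.76223, 1.80226), so ‖F‖₂ = 1.957.

1.957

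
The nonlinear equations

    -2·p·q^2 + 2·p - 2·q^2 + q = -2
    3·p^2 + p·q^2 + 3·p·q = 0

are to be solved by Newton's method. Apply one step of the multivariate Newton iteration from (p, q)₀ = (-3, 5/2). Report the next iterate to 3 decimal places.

(-2.224, 1.769)

At (-3, 5/2): F = (23.500, -14.250).
Jacobian J = [[-2·q^2 + 2, -4·p·q - 4·q + 1], [6·p + q^2 + 3·q, 2·p·q + 3·p]].
At the point, J = [[-10.500, 21.000], [-4.250, -24.000]] (det J = 341.250).
Solving J·Δ = −F gives Δ = (0.776, -0.731).
Then the next iterate is (p, q)₁ = (-2.224, 1.769).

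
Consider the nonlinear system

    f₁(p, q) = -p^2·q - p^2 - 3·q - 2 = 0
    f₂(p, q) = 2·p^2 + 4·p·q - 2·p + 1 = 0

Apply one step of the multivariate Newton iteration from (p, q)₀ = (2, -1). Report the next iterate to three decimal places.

(2.929, -0.857)

At (2, -1): F = (1.000, -3.000).
Jacobian J = [[-2·p·q - 2·p, -p^2 - 3], [4·p + 4·q - 2, 4·p]].
At the point, J = [[0.000, -7.000], [2.000, 8.000]] (det J = 14.000).
Solving J·Δ = −F gives Δ = (0.929, 0.143).
Then the next iterate is (p, q)₁ = (2.929, -0.857).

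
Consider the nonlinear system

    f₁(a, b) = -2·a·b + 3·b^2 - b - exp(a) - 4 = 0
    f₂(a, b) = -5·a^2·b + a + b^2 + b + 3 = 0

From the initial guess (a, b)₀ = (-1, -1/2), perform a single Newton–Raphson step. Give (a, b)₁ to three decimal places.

At (-1, -1/2): F = (-4.11788, 4.250).
Jacobian J = [[-2·b - exp(a), -2·a + 6·b - 1], [-10·a·b + 1, -5·a^2 + 2·b + 1]].
At the point, J = [[0.63212, -2.000], [-4.000, -5.000]] (det J = -11.16060).
Solving J·Δ = −F gives Δ = (2.606, -1.235).
Then the next iterate is (a, b)₁ = (1.606, -1.735).

(1.606, -1.735)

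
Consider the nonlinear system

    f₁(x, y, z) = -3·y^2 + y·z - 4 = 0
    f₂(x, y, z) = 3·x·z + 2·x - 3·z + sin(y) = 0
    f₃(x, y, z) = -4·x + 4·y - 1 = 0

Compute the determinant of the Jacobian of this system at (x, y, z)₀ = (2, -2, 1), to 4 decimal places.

J = [[0, -6·y + z, y], [3·z + 2, cos(y), 3·x - 3], [-4, 4, 0]].
At the point, J = [[0.0000, 13.0000, -2.0000], [5.0000, -0.416147, 3.0000], [-4.0000, 4.0000, 0.0000]].
det J = -192.6708.

-192.6708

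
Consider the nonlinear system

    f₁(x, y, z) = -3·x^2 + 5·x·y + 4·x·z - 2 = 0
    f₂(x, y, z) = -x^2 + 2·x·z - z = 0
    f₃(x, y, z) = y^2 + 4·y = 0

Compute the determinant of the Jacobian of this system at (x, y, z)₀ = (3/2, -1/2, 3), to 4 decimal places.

51.0000

J = [[-6·x + 5·y + 4·z, 5·x, 4·x], [-2·x + 2·z, 0, 2·x - 1], [0, 2·y + 4, 0]].
At the point, J = [[0.5000, 7.5000, 6.0000], [3.0000, 0.0000, 2.0000], [0.0000, 3.0000, 0.0000]].
det J = 51.0000.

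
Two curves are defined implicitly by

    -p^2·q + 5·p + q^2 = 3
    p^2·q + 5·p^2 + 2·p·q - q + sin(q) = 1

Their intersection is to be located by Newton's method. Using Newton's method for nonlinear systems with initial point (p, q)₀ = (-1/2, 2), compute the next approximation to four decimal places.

At (-1/2, 2): F = (-2.0000, -2.340703).
Jacobian J = [[-2·p·q + 5, -p^2 + 2·q], [2·p·q + 10·p + 2·q, p^2 + 2·p + cos(q) - 1]].
At the point, J = [[7.0000, 3.7500], [-3.0000, -2.166147]] (det J = -3.913028).
Solving J·Δ = −F gives Δ = (3.3503, -5.7206).
Then the next iterate is (p, q)₁ = (2.8503, -3.7206).

(2.8503, -3.7206)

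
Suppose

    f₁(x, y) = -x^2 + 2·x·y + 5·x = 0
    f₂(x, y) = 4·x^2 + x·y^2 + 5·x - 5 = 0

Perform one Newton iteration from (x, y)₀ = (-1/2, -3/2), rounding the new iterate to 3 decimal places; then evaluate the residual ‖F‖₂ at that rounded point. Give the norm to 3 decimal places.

4.653

At (-1/2, -3/2): F = (-1.250, -7.625).
Jacobian J = [[-2·x + 2·y + 5, 2·x], [8·x + y^2 + 5, 2·x·y]].
At the point, J = [[3.000, -1.000], [3.250, 1.500]] (det J = 7.750).
Solving J·Δ = −F gives Δ = (1.226, 2.427).
Then the next iterate is (x, y)₁ = (0.726, 0.927).
Re-evaluating at (0.726, 0.927): F = (4.44893, 1.36218), so ‖F‖₂ = 4.653.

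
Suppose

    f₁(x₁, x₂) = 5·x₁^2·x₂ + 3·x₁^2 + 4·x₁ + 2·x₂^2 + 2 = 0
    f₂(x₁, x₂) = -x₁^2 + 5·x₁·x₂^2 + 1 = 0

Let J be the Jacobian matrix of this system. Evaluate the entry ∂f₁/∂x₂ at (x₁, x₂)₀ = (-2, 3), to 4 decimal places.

32.0000

∂f₁/∂x₂ = 5·x₁^2 + 4·x₂.
At (-2, 3) this is 32.0000.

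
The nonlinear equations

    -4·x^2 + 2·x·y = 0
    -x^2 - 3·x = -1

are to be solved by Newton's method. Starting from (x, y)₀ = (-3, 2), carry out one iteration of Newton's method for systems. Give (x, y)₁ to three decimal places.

(-3.333, -7.556)

At (-3, 2): F = (-48.000, 1.000).
Jacobian J = [[-8·x + 2·y, 2·x], [-2·x - 3, 0]].
At the point, J = [[28.000, -6.000], [3.000, 0.000]] (det J = 18.000).
Solving J·Δ = −F gives Δ = (-0.333, -9.556).
Then the next iterate is (x, y)₁ = (-3.333, -7.556).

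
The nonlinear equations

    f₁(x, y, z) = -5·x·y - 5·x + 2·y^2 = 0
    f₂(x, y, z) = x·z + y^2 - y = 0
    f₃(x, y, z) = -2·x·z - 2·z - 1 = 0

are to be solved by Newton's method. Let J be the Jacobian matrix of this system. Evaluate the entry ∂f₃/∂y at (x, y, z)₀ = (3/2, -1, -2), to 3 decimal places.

∂f₃/∂y = 0.
At (3/2, -1, -2) this is 0.000.

0.000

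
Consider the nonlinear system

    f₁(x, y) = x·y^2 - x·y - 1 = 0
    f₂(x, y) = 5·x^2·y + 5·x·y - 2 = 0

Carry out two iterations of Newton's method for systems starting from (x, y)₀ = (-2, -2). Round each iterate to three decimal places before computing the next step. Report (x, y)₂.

(-1.338, -0.195)

At (-2, -2): F = (-13.000, -22.000).
Jacobian J = [[y^2 - y, 2·x·y - x], [10·x·y + 5·y, 5·x^2 + 5·x]].
At the point, J = [[6.000, 10.000], [30.000, 10.000]] (det J = -240.000).
Solving J·Δ = −F gives Δ = (0.375, 1.075).
Then the next iterate is (x, y)₁ = (-1.625, -0.925).
Round to (-1.625, -0.925) and repeat: F = (-3.89352, -6.69727), J = [[1.78063, 4.63125], [10.40625, 5.07812]].
Δ = (0.287, 0.730), so (x, y)₂ = (-1.338, -0.195).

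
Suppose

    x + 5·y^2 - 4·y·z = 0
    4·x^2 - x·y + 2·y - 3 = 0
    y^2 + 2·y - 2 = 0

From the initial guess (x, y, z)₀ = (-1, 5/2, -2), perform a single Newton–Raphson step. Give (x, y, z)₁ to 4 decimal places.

At (-1, 5/2, -2): F = (50.2500, 8.5000, 9.2500).
Jacobian J = [[1, 10·y - 4·z, -4·y], [8·x - y, -x + 2, 0], [0, 2·y + 2, 0]].
At the point, J = [[1.0000, 33.0000, -10.0000], [-10.5000, 3.0000, 0.0000], [0.0000, 7.0000, 0.0000]] (det J = 735.0000).
Solving J·Δ = −F gives Δ = (0.4320, -1.3214, 0.7075).
Then the next iterate is (x, y, z)₁ = (-0.5680, 1.1786, -1.2925).

(-0.5680, 1.1786, -1.2925)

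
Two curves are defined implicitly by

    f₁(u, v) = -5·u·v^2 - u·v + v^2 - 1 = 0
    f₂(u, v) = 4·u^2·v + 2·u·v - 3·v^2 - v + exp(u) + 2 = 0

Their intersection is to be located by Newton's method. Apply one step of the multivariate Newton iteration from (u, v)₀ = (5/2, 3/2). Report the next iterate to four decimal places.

(1.6022, 0.9817)

At (5/2, 3/2): F = (-30.6250, 50.932494).
Jacobian J = [[-5·v^2 - v, -10·u·v - u + 2·v], [8·u·v + 2·v + exp(u), 4·u^2 + 2·u - 6·v - 1]].
At the point, J = [[-12.7500, -37.0000], [45.182494, 20.0000]] (det J = 1416.752277).
Solving J·Δ = −F gives Δ = (-0.8978, -0.5183).
Then the next iterate is (u, v)₁ = (1.6022, 0.9817).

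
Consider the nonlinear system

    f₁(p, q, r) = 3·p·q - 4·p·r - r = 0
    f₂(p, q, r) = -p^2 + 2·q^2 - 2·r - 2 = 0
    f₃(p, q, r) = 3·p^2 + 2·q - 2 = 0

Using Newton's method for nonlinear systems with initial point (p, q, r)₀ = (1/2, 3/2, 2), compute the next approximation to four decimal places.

(-0.0878, 1.5068, 1.4392)

At (1/2, 3/2, 2): F = (-3.7500, -1.7500, 1.7500).
Jacobian J = [[3·q - 4·r, 3·p, -4·p - 1], [-2·p, 4·q, -2], [6·p, 2, 0]].
At the point, J = [[-3.5000, 1.5000, -3.0000], [-1.0000, 6.0000, -2.0000], [3.0000, 2.0000, 0.0000]] (det J = 37.0000).
Solving J·Δ = −F gives Δ = (-0.5878, 0.0068, -0.5608).
Then the next iterate is (p, q, r)₁ = (-0.0878, 1.5068, 1.4392).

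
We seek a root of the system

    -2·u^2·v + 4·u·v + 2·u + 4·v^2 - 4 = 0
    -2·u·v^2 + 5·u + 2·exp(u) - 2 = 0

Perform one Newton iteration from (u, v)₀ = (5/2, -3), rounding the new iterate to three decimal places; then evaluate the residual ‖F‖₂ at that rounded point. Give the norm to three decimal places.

At (5/2, -3): F = (44.500, -10.13501).
Jacobian J = [[-4·u·v + 4·v + 2, -2·u^2 + 4·u + 8·v], [-2·v^2 + 2·exp(u) + 5, -4·u·v]].
At the point, J = [[20.000, -26.500], [11.36499, 30.000]] (det J = 901.17218).
Solving J·Δ = −F gives Δ = (-1.183, 0.786).
Then the next iterate is (u, v)₁ = (1.317, -2.214).
Re-evaluating at (1.317, -2.214): F = (14.25815, -0.86191), so ‖F‖₂ = 14.284.

14.284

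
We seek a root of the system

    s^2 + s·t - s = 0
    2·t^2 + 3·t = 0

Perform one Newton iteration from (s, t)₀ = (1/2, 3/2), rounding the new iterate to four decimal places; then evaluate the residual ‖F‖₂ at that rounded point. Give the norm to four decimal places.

2.0000

At (1/2, 3/2): F = (0.5000, 9.0000).
Jacobian J = [[2·s + t - 1, s], [0, 4·t + 3]].
At the point, J = [[1.5000, 0.5000], [0.0000, 9.0000]] (det J = 13.5000).
Solving J·Δ = −F gives Δ = (0.0000, -1.0000).
Then the next iterate is (s, t)₁ = (0.5000, 0.5000).
Re-evaluating at (0.5000, 0.5000): F = (0.0000, 2.0000), so ‖F‖₂ = 2.0000.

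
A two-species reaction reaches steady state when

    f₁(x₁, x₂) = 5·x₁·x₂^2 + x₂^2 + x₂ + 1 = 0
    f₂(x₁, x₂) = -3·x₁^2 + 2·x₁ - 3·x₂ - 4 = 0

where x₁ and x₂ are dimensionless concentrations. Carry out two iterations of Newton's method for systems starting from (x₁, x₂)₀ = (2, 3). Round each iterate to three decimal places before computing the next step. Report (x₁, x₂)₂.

(0.221, -1.160)

At (2, 3): F = (103.000, -21.000).
Jacobian J = [[5·x₂^2, 10·x₁·x₂ + 2·x₂ + 1], [-6·x₁ + 2, -3]].
At the point, J = [[45.000, 67.000], [-10.000, -3.000]] (det J = 535.000).
Solving J·Δ = −F gives Δ = (-2.052, -0.159).
Then the next iterate is (x₁, x₂)₁ = (-0.052, 2.841).
Round to (-0.052, 2.841) and repeat: F = (9.81375, -12.63511), J = [[40.35641, 5.20468], [2.312, -3.000]].
Δ = (0.273, -4.001), so (x₁, x₂)₂ = (0.221, -1.160).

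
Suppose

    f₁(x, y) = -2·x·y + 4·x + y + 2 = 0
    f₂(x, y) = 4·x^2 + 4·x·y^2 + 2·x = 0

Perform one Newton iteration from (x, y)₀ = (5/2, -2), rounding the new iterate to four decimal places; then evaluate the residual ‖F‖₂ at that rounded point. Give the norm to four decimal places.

25.1137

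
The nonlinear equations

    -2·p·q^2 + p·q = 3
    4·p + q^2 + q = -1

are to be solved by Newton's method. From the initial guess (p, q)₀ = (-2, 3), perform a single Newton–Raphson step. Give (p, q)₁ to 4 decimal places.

(-1.5907, 2.0518)

At (-2, 3): F = (27.0000, 5.0000).
Jacobian J = [[-2·q^2 + q, -4·p·q + p], [4, 2·q + 1]].
At the point, J = [[-15.0000, 22.0000], [4.0000, 7.0000]] (det J = -193.0000).
Solving J·Δ = −F gives Δ = (0.4093, -0.9482).
Then the next iterate is (p, q)₁ = (-1.5907, 2.0518).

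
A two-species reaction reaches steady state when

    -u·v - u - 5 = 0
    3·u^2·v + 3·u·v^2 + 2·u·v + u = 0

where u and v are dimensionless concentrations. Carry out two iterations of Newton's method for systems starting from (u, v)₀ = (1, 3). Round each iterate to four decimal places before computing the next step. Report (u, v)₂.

At (1, 3): F = (-9.0000, 43.0000).
Jacobian J = [[-v - 1, -u], [6·u·v + 3·v^2 + 2·v + 1, 3·u^2 + 6·u·v + 2·u]].
At the point, J = [[-4.0000, -1.0000], [52.0000, 23.0000]] (det J = -40.0000).
Solving J·Δ = −F gives Δ = (-4.1000, 7.4000).
Then the next iterate is (u, v)₁ = (-3.1000, 10.4000).
Round to (-3.1000, 10.4000) and repeat: F = (30.3400, -773.6360), J = [[-11.4000, 3.1000], [152.8400, -170.8100]].
Δ = (1.8895, -2.8385), so (u, v)₂ = (-1.2105, 7.5615).

(-1.2105, 7.5615)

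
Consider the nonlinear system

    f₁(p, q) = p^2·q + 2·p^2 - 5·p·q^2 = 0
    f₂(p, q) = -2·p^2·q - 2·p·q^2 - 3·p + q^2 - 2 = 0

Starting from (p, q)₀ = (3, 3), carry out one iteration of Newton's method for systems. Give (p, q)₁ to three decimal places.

(1.822, 2.107)

At (3, 3): F = (-90.000, -110.000).
Jacobian J = [[2·p·q + 4·p - 5·q^2, p^2 - 10·p·q], [-4·p·q - 2·q^2 - 3, -2·p^2 - 4·p·q + 2·q]].
At the point, J = [[-15.000, -81.000], [-57.000, -48.000]] (det J = -3897.000).
Solving J·Δ = −F gives Δ = (-1.178, -0.893).
Then the next iterate is (p, q)₁ = (1.822, 2.107).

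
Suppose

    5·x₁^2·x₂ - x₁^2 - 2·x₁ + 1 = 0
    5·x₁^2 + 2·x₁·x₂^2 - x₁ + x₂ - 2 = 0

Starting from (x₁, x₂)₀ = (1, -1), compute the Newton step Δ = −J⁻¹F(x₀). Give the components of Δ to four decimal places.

(0.4615, 2.6923)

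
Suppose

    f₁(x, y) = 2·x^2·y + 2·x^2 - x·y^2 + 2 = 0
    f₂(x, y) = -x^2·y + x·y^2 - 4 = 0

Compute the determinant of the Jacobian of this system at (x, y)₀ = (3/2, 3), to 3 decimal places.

J = [[4·x·y + 4·x - y^2, 2·x^2 - 2·x·y], [-2·x·y + y^2, -x^2 + 2·x·y]].
At the point, J = [[15.000, -4.500], [0.000, 6.750]].
det J = 101.250.

101.250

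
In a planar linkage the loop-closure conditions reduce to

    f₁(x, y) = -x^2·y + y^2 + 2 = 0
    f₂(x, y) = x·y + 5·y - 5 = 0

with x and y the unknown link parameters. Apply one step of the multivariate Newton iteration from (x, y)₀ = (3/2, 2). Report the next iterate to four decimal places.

(1.4000, 0.8000)

At (3/2, 2): F = (1.5000, 8.0000).
Jacobian J = [[-2·x·y, -x^2 + 2·y], [y, x + 5]].
At the point, J = [[-6.0000, 1.7500], [2.0000, 6.5000]] (det J = -42.5000).
Solving J·Δ = −F gives Δ = (-0.1000, -1.2000).
Then the next iterate is (x, y)₁ = (1.4000, 0.8000).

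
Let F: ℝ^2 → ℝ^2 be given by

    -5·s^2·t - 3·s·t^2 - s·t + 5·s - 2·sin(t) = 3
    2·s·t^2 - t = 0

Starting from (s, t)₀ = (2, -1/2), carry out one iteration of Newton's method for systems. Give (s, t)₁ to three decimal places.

(1.065, -0.294)

At (2, -1/2): F = (17.45885, 1.500).
Jacobian J = [[-10·s·t - 3·t^2 - t + 5, -5·s^2 - 6·s·t - s - 2·cos(t)], [2·t^2, 4·s·t - 1]].
At the point, J = [[14.750, -17.75517], [0.500, -5.000]] (det J = -64.87242).
Solving J·Δ = −F gives Δ = (-0.935, 0.206).
Then the next iterate is (s, t)₁ = (1.065, -0.294).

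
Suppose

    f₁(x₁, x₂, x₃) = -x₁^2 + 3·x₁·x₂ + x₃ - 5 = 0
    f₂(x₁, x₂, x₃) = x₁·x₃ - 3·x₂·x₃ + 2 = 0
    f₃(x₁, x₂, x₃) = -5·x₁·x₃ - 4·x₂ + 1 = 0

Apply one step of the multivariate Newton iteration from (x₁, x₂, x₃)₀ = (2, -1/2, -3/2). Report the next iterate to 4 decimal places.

(-0.5375, -0.5630, -1.5779)

At (2, -1/2, -3/2): F = (-13.5000, -3.2500, 18.0000).
Jacobian J = [[-2·x₁ + 3·x₂, 3·x₁, 1], [x₃, -3·x₃, x₁ - 3·x₂], [-5·x₃, -4, -5·x₁]].
At the point, J = [[-5.5000, 6.0000, 1.0000], [-1.5000, 4.5000, 3.5000], [7.5000, -4.0000, -10.0000]] (det J = 210.2500).
Solving J·Δ = −F gives Δ = (-2.5375, -0.0630, -0.0779).
Then the next iterate is (x₁, x₂, x₃)₁ = (-0.5375, -0.5630, -1.5779).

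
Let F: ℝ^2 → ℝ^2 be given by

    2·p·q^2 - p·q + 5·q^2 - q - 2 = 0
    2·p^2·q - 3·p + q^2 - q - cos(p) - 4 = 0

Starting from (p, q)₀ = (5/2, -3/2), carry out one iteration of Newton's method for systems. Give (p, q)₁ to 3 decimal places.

(1.293, -0.948)

At (5/2, -3/2): F = (25.750, -25.69886).
Jacobian J = [[2·q^2 - q, 4·p·q - p + 10·q - 1], [4·p·q + sin(p) - 3, 2·p^2 + 2·q - 1]].
At the point, J = [[6.000, -33.500], [-17.40153, 8.500]] (det J = -531.95118).
Solving J·Δ = −F gives Δ = (-1.207, 0.552).
Then the next iterate is (p, q)₁ = (1.293, -0.948).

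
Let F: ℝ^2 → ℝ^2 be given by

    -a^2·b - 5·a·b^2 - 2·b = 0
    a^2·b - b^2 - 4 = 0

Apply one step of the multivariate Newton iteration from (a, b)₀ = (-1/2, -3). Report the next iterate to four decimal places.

(-0.7190, -0.6949)

At (-1/2, -3): F = (29.2500, -13.7500).
Jacobian J = [[-2·a·b - 5·b^2, -a^2 - 10·a·b - 2], [2·a·b, a^2 - 2·b]].
At the point, J = [[-48.0000, -17.2500], [3.0000, 6.2500]] (det J = -248.2500).
Solving J·Δ = −F gives Δ = (-0.2190, 2.3051).
Then the next iterate is (a, b)₁ = (-0.7190, -0.6949).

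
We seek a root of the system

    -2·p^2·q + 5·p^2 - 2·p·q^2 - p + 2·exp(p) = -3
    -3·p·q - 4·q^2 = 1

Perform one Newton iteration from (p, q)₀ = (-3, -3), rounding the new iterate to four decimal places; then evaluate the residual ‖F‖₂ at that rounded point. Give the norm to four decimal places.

52.4803

At (-3, -3): F = (159.099574, -64.0000).
Jacobian J = [[-4·p·q + 10·p - 2·q^2 + 2·exp(p) - 1, -2·p^2 - 4·p·q], [-3·q, -3·p - 8·q]].
At the point, J = [[-84.900426, -54.0000], [9.0000, 33.0000]] (det J = -2315.714053).
Solving J·Δ = −F gives Δ = (0.7748, 1.7281).
Then the next iterate is (p, q)₁ = (-2.2252, -1.2719).
Re-evaluating at (-2.2252, -1.2719): F = (49.994075, -15.961614), so ‖F‖₂ = 52.4803.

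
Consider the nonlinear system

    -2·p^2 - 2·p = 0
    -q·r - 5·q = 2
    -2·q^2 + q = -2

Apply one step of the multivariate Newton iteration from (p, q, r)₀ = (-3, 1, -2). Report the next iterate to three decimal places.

(-1.800, 1.333, -8.000)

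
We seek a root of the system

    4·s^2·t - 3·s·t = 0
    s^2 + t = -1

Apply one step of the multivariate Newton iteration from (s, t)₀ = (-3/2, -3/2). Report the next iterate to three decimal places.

At (-3/2, -3/2): F = (-20.250, 1.750).
Jacobian J = [[8·s·t - 3·t, 4·s^2 - 3·s], [2·s, 1]].
At the point, J = [[22.500, 13.500], [-3.000, 1.000]] (det J = 63.000).
Solving J·Δ = −F gives Δ = (0.696, 0.339).
Then the next iterate is (s, t)₁ = (-0.804, -1.161).

(-0.804, -1.161)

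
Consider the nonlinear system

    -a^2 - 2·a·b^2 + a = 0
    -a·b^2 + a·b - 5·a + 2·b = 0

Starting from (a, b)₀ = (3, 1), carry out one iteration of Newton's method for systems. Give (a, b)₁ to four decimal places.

(0.2830, 1.5849)

At (3, 1): F = (-12.0000, -13.0000).
Jacobian J = [[-2·a - 2·b^2 + 1, -4·a·b], [-b^2 + b - 5, -2·a·b + a + 2]].
At the point, J = [[-7.0000, -12.0000], [-5.0000, -1.0000]] (det J = -53.0000).
Solving J·Δ = −F gives Δ = (-2.7170, 0.5849).
Then the next iterate is (a, b)₁ = (0.2830, 1.5849).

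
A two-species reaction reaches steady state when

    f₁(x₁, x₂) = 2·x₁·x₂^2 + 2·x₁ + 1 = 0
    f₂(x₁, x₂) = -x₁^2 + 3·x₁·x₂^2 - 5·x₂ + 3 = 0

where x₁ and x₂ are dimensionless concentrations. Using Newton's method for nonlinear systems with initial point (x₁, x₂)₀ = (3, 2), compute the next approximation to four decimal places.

(0.1024, 1.9157)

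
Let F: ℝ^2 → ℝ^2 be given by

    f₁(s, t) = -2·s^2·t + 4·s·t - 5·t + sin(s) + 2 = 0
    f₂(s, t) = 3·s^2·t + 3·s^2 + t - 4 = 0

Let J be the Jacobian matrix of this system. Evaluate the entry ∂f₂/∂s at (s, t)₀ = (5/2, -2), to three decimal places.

-15.000

∂f₂/∂s = 6·s·t + 6·s.
At (5/2, -2) this is -15.000.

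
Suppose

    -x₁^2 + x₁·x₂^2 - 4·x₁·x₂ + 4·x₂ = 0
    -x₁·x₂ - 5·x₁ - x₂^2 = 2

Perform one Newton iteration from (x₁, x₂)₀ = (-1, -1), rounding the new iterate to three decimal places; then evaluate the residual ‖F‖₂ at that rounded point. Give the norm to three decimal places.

At (-1, -1): F = (-10.000, 1.000).
Jacobian J = [[-2·x₁ + x₂^2 - 4·x₂, 2·x₁·x₂ - 4·x₁ + 4], [-x₂ - 5, -x₁ - 2·x₂]].
At the point, J = [[7.000, 10.000], [-4.000, 3.000]] (det J = 61.000).
Solving J·Δ = −F gives Δ = (0.656, 0.541).
Then the next iterate is (x₁, x₂)₁ = (-0.344, -0.459).
Re-evaluating at (-0.344, -0.459): F = (-2.65839, -0.64858), so ‖F‖₂ = 2.736.

2.736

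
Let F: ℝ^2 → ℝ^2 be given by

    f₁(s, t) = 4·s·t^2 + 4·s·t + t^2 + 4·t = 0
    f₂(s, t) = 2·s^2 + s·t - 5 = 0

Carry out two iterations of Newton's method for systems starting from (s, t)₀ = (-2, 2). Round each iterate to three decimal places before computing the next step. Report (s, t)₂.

At (-2, 2): F = (-36.000, -1.000).
Jacobian J = [[4·t^2 + 4·t, 8·s·t + 4·s + 2·t + 4], [4·s + t, s]].
At the point, J = [[24.000, -32.000], [-6.000, -2.000]] (det J = -240.000).
Solving J·Δ = −F gives Δ = (0.167, -1.000).
Then the next iterate is (s, t)₁ = (-1.833, 1.000).
Round to (-1.833, 1.000) and repeat: F = (-9.664, -0.11322), J = [[8.000, -15.996], [-6.332, -1.833]].
Δ = (0.137, -0.536), so (s, t)₂ = (-1.696, 0.464).

(-1.696, 0.464)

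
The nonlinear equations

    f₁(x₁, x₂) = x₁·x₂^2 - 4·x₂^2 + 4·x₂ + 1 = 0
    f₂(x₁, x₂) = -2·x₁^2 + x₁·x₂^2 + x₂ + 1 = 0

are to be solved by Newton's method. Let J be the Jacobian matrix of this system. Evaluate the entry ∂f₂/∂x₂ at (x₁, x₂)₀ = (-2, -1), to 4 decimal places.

5.0000

∂f₂/∂x₂ = 2·x₁·x₂ + 1.
At (-2, -1) this is 5.0000.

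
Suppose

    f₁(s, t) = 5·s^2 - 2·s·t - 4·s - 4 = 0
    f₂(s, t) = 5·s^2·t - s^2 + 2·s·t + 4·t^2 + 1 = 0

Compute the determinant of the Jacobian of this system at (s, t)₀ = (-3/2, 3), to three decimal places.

-698.250

J = [[10·s - 2·t - 4, -2·s], [10·s·t - 2·s + 2·t, 5·s^2 + 2·s + 8·t]].
At the point, J = [[-25.000, 3.000], [-36.000, 32.250]].
det J = -698.250.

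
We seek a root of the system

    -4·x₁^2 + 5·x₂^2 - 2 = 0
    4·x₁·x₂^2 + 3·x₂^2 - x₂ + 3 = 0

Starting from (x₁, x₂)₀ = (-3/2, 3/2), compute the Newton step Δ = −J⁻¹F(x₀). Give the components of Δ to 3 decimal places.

(0.299, -0.256)

At (-3/2, 3/2): F = (0.250, -5.250).
Jacobian J = [[-8·x₁, 10·x₂], [4·x₂^2, 8·x₁·x₂ + 6·x₂ - 1]].
At the point, J = [[12.000, 15.000], [9.000, -10.000]] (det J = -255.000).
Solving J·Δ = −F gives Δ = (0.299, -0.256).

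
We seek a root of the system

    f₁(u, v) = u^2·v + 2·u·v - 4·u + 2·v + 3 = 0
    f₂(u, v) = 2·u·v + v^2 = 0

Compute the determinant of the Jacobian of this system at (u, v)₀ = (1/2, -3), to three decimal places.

J = [[2·u·v + 2·v - 4, u^2 + 2·u + 2], [2·v, 2·u + 2·v]].
At the point, J = [[-13.000, 3.250], [-6.000, -5.000]].
det J = 84.500.

84.500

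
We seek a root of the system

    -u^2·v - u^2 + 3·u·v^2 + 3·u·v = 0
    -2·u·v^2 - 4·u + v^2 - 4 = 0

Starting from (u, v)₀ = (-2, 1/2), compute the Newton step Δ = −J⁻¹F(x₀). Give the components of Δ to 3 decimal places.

(1.024, -0.128)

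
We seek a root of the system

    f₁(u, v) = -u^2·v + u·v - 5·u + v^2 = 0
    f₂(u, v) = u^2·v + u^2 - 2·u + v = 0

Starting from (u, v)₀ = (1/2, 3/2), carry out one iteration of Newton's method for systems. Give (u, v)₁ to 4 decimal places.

(0.0556, 0.7778)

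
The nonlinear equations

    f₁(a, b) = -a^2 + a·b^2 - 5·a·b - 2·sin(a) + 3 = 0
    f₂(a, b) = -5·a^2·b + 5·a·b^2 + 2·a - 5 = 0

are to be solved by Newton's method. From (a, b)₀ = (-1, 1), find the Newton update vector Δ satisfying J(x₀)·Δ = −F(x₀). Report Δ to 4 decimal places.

(-13.4095, -16.3308)

At (-1, 1): F = (7.682942, -17.0000).
Jacobian J = [[-2·a + b^2 - 5·b - 2·cos(a), 2·a·b - 5·a], [-10·a·b + 5·b^2 + 2, -5·a^2 + 10·a·b]].
At the point, J = [[-3.080605, 3.0000], [17.0000, -15.0000]] (det J = -4.790931).
Solving J·Δ = −F gives Δ = (-13.4095, -16.3308).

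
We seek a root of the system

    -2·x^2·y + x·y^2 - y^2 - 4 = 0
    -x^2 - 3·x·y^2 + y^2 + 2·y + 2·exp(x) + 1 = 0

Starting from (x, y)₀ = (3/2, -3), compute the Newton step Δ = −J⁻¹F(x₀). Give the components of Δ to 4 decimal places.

(-0.2129, 1.1004)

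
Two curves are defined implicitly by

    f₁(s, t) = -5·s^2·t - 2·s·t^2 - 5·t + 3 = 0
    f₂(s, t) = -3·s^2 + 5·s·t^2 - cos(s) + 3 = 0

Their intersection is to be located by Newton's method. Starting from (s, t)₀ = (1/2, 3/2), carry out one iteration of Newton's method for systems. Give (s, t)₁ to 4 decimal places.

(0.5042, 0.5622)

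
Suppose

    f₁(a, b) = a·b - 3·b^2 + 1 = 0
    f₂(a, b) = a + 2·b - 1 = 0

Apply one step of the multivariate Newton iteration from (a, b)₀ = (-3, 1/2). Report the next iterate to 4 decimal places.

At (-3, 1/2): F = (-1.2500, -3.0000).
Jacobian J = [[b, a - 6·b], [1, 2]].
At the point, J = [[0.5000, -6.0000], [1.0000, 2.0000]] (det J = 7.0000).
Solving J·Δ = −F gives Δ = (2.9286, 0.0357).
Then the next iterate is (a, b)₁ = (-0.0714, 0.5357).

(-0.0714, 0.5357)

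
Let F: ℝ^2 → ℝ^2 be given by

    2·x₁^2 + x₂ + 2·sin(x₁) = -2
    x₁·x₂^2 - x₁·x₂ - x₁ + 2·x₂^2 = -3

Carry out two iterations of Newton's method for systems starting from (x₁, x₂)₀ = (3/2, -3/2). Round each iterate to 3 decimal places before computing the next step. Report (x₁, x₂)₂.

(-0.709, 0.198)

At (3/2, -3/2): F = (6.99499, 11.625).
Jacobian J = [[4·x₁ + 2·cos(x₁), 1], [x₂^2 - x₂ - 1, 2·x₁·x₂ - x₁ + 4·x₂]].
At the point, J = [[6.14147, 1.000], [2.750, -12.000]] (det J = -76.44769).
Solving J·Δ = −F gives Δ = (-1.250, 0.682).
Then the next iterate is (x₁, x₂)₁ = (0.250, -0.818).
Round to (0.250, -0.818) and repeat: F = (1.80181, 4.46003), J = [[2.93782, 1.000], [0.48712, -3.931]].
Δ = (-0.959, 1.016), so (x₁, x₂)₂ = (-0.709, 0.198).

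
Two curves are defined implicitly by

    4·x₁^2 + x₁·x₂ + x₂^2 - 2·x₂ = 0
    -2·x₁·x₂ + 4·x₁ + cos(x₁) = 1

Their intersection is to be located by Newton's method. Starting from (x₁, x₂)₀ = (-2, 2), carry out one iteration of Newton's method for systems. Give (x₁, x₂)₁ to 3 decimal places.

At (-2, 2): F = (12.000, -1.41615).
Jacobian J = [[8·x₁ + x₂, x₁ + 2·x₂ - 2], [-2·x₂ - sin(x₁) + 4, -2·x₁]].
At the point, J = [[-14.000, 0.000], [0.90930, 4.000]] (det J = -56.000).
Solving J·Δ = −F gives Δ = (0.857, 0.159).
Then the next iterate is (x₁, x₂)₁ = (-1.143, 2.159).

(-1.143, 2.159)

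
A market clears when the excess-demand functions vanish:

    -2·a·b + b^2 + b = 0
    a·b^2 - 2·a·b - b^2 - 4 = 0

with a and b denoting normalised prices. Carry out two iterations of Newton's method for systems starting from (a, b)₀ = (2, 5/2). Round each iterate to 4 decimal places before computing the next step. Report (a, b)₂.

At (2, 5/2): F = (-1.2500, -7.7500).
Jacobian J = [[-2·b, -2·a + 2·b + 1], [b^2 - 2·b, 2·a·b - 2·a - 2·b]].
At the point, J = [[-5.0000, 2.0000], [1.2500, 1.0000]] (det J = -7.5000).
Solving J·Δ = −F gives Δ = (1.9000, 5.3750).
Then the next iterate is (a, b)₁ = (3.9000, 7.8750).
Round to (3.9000, 7.8750) and repeat: F = (8.465625, 114.420313), J = [[-15.7500, 8.9500], [46.265625, 37.8750]].
Δ = (-0.6960, -2.1708), so (a, b)₂ = (3.2040, 5.7042).

(3.2040, 5.7042)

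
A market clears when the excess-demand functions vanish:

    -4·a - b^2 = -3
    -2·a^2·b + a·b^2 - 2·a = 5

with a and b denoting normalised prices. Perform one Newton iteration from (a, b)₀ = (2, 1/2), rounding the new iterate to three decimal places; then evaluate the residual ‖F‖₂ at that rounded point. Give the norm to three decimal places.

5.636

At (2, 1/2): F = (-5.250, -12.500).
Jacobian J = [[-4, -2·b], [-4·a·b + b^2 - 2, -2·a^2 + 2·a·b]].
At the point, J = [[-4.000, -1.000], [-5.750, -6.000]] (det J = 18.250).
Solving J·Δ = −F gives Δ = (-1.041, -1.086).
Then the next iterate is (a, b)₁ = (0.959, -0.586).
Re-evaluating at (0.959, -0.586): F = (-1.17940, -5.51082), so ‖F‖₂ = 5.636.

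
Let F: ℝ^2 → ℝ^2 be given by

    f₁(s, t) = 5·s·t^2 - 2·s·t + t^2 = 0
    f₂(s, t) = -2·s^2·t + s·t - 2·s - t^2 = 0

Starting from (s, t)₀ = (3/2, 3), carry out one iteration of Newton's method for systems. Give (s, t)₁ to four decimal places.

At (3/2, 3): F = (67.5000, -21.0000).
Jacobian J = [[5·t^2 - 2·t, 10·s·t - 2·s + 2·t], [-4·s·t + t - 2, -2·s^2 + s - 2·t]].
At the point, J = [[39.0000, 48.0000], [-17.0000, -9.0000]] (det J = 465.0000).
Solving J·Δ = −F gives Δ = (-0.8613, -0.7065).
Then the next iterate is (s, t)₁ = (0.6387, 2.2935).

(0.6387, 2.2935)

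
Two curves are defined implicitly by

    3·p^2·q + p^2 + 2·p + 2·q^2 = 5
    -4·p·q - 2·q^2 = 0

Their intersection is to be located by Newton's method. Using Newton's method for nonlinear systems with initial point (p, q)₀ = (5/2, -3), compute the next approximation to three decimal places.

(1.576, -3.459)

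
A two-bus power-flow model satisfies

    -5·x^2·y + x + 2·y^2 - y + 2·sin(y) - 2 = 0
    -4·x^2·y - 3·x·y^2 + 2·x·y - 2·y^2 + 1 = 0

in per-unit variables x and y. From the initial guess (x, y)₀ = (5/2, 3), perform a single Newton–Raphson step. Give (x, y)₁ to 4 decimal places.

(1.7838, 1.8768)

At (5/2, 3): F = (-77.967760, -144.5000).
Jacobian J = [[-10·x·y + 1, -5·x^2 + 4·y + 2·cos(y) - 1], [-8·x·y - 3·y^2 + 2·y, -4·x^2 - 6·x·y + 2·x - 4·y]].
At the point, J = [[-74.0000, -22.229985], [-81.0000, -77.0000]] (det J = 3897.371216).
Solving J·Δ = −F gives Δ = (-0.7162, -1.1232).
Then the next iterate is (x, y)₁ = (1.7838, 1.8768).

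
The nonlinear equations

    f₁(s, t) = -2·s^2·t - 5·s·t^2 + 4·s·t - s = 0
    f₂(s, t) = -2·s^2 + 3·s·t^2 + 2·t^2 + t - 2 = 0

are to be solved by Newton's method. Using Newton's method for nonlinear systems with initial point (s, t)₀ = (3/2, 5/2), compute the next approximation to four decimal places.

At (3/2, 5/2): F = (-44.6250, 36.6250).
Jacobian J = [[-4·s·t - 5·t^2 + 4·t - 1, -2·s^2 - 10·s·t + 4·s], [-4·s + 3·t^2, 6·s·t + 4·t + 1]].
At the point, J = [[-37.2500, -36.0000], [12.7500, 33.5000]] (det J = -788.8750).
Solving J·Δ = −F gives Δ = (-0.2237, -1.0082).
Then the next iterate is (s, t)₁ = (1.2763, 1.4918).

(1.2763, 1.4918)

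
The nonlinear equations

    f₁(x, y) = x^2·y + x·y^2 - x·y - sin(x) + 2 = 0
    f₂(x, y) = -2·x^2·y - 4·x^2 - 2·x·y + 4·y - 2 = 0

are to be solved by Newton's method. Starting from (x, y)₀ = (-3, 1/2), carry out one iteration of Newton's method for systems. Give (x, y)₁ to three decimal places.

At (-3, 1/2): F = (7.39112, -42.000).
Jacobian J = [[2·x·y + y^2 - y - cos(x), x^2 + 2·x·y - x], [-4·x·y - 8·x - 2·y, -2·x^2 - 2·x + 4]].
At the point, J = [[-2.26001, 9.000], [29.000, -8.000]] (det J = -242.91994).
Solving J·Δ = −F gives Δ = (1.313, -0.492).
Then the next iterate is (x, y)₁ = (-1.687, 0.008).

(-1.687, 0.008)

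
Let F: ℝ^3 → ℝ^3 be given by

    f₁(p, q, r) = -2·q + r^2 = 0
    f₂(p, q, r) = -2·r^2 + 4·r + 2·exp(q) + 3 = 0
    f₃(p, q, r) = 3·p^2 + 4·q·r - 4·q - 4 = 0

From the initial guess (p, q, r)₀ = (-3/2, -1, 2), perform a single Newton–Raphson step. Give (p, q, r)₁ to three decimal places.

(0.739, 6.701, 4.350)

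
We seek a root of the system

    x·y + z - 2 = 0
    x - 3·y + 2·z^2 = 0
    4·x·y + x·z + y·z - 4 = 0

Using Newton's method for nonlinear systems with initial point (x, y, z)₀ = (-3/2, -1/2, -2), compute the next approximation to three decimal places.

(1.964, -2.393, 0.143)

At (-3/2, -1/2, -2): F = (-3.250, 8.000, 3.000).
Jacobian J = [[y, x, 1], [1, -3, 4·z], [4·y + z, 4·x + z, x + y]].
At the point, J = [[-0.500, -1.500, 1.000], [1.000, -3.000, -8.000], [-4.000, -8.000, -2.000]] (det J = -42.000).
Solving J·Δ = −F gives Δ = (3.464, -1.893, 2.143).
Then the next iterate is (x, y, z)₁ = (1.964, -2.393, 0.143).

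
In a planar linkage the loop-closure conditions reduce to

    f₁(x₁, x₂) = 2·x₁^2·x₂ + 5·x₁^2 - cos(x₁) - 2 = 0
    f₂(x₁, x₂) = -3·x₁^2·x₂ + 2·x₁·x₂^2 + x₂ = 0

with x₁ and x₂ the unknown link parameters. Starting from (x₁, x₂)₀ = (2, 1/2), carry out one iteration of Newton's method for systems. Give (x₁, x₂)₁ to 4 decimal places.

(1.0725, 0.5859)

At (2, 1/2): F = (22.416147, -4.5000).
Jacobian J = [[4·x₁·x₂ + 10·x₁ + sin(x₁), 2·x₁^2], [-6·x₁·x₂ + 2·x₂^2, -3·x₁^2 + 4·x₁·x₂ + 1]].
At the point, J = [[24.909297, 8.0000], [-5.5000, -7.0000]] (det J = -130.365082).
Solving J·Δ = −F gives Δ = (-0.9275, 0.0859).
Then the next iterate is (x₁, x₂)₁ = (1.0725, 0.5859).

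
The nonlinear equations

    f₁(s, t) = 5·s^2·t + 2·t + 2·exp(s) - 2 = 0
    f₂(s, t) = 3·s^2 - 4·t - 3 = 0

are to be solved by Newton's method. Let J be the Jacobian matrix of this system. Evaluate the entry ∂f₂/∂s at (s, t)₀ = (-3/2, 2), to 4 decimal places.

-9.0000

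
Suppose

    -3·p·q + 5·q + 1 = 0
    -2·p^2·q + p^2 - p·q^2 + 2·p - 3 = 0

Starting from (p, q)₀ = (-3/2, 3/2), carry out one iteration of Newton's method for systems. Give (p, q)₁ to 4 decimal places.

(-0.2609, 0.4817)

At (-3/2, 3/2): F = (15.2500, -7.1250).
Jacobian J = [[-3·q, -3·p + 5], [-4·p·q + 2·p - q^2 + 2, -2·p^2 - 2·p·q]].
At the point, J = [[-4.5000, 9.5000], [5.7500, 0.0000]] (det J = -54.6250).
Solving J·Δ = −F gives Δ = (1.2391, -1.0183).
Then the next iterate is (p, q)₁ = (-0.2609, 0.4817).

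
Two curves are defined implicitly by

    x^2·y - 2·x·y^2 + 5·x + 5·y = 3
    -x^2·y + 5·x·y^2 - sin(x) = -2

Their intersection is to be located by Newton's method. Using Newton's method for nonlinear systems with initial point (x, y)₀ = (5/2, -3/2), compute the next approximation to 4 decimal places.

At (5/2, -3/2): F = (-18.6250, 38.901528).
Jacobian J = [[2·x·y - 2·y^2 + 5, x^2 - 4·x·y + 5], [-2·x·y + 5·y^2 - cos(x), -x^2 + 10·x·y]].
At the point, J = [[-7.0000, 26.2500], [19.551144, -43.7500]] (det J = -206.967520).
Solving J·Δ = −F gives Δ = (-0.9969, 0.4437).
Then the next iterate is (x, y)₁ = (1.5031, -1.0563).

(1.5031, -1.0563)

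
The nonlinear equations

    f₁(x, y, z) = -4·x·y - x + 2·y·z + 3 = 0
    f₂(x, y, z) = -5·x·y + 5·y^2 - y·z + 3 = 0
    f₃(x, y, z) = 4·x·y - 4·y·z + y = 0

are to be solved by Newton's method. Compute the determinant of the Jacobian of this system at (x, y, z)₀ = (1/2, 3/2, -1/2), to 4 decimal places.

J = [[-4·y - 1, -4·x + 2·z, 2·y], [-5·y, -5·x + 10·y - z, -y], [4·y, 4·x - 4·z + 1, -4·y]].
At the point, J = [[-7.0000, -3.0000, 3.0000], [-7.5000, 13.0000, -1.5000], [6.0000, 5.0000, -6.0000]].
det J = 309.0000.

309.0000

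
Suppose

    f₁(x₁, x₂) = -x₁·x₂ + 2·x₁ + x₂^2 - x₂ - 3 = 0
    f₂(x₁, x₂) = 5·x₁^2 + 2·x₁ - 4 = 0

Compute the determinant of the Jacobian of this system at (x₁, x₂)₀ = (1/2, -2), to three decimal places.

38.500

J = [[-x₂ + 2, -x₁ + 2·x₂ - 1], [10·x₁ + 2, 0]].
At the point, J = [[4.000, -5.500], [7.000, 0.000]].
det J = 38.500.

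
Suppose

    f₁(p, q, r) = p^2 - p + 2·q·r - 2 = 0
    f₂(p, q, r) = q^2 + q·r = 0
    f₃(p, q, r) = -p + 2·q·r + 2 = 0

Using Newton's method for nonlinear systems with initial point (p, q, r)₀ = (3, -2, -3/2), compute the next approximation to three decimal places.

(2.167, -0.979, -0.807)

At (3, -2, -3/2): F = (10.000, 7.000, 5.000).
Jacobian J = [[2·p - 1, 2·r, 2·q], [0, 2·q + r, q], [-1, 2·r, 2·q]].
At the point, J = [[5.000, -3.000, -4.000], [0.000, -5.500, -2.000], [-1.000, -3.000, -4.000]] (det J = 96.000).
Solving J·Δ = −F gives Δ = (-0.833, 1.021, 0.693).
Then the next iterate is (p, q, r)₁ = (2.167, -0.979, -0.807).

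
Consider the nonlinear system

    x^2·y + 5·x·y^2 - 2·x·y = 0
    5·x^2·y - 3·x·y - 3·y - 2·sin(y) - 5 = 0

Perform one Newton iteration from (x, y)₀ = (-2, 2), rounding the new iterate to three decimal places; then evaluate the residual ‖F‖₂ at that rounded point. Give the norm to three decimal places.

12.107

At (-2, 2): F = (-24.000, 39.18141).
Jacobian J = [[2·x·y + 5·y^2 - 2·y, x^2 + 10·x·y - 2·x], [10·x·y - 3·y, 5·x^2 - 3·x - 2·cos(y) - 3]].
At the point, J = [[8.000, -32.000], [-46.000, 23.83229]] (det J = -1281.34165).
Solving J·Δ = −F gives Δ = (0.532, -0.617).
Then the next iterate is (x, y)₁ = (-1.468, 1.383).
Re-evaluating at (-1.468, 1.383): F = (-6.99825, 9.87889), so ‖F‖₂ = 12.107.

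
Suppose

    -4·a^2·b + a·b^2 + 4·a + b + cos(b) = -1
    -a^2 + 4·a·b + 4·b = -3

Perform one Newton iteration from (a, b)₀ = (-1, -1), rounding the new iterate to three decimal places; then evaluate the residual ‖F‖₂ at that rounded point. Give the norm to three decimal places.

At (-1, -1): F = (-0.45970, 2.000).
Jacobian J = [[-8·a·b + b^2 + 4, -4·a^2 + 2·a·b - sin(b) + 1], [-2·a + 4·b, 4·a + 4]].
At the point, J = [[-3.000, -0.15853], [-2.000, 0.000]] (det J = -0.31706).
Solving J·Δ = −F gives Δ = (1.000, -21.824).
Then the next iterate is (a, b)₁ = (0.000, -22.824).
Re-evaluating at (0.000, -22.824): F = (-22.49677, -88.296), so ‖F‖₂ = 91.117.

91.117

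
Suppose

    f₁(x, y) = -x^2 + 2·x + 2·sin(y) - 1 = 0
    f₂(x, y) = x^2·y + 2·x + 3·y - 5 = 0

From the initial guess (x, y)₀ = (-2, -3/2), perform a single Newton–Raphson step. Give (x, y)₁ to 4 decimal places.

At (-2, -3/2): F = (-10.994990, -19.5000).
Jacobian J = [[-2·x + 2, 2·cos(y)], [2·x·y + 2, x^2 + 3]].
At the point, J = [[6.0000, 0.141474], [8.0000, 7.0000]] (det J = 40.868205).
Solving J·Δ = −F gives Δ = (1.8157, 0.7106).
Then the next iterate is (x, y)₁ = (-0.1843, -0.7894).

(-0.1843, -0.7894)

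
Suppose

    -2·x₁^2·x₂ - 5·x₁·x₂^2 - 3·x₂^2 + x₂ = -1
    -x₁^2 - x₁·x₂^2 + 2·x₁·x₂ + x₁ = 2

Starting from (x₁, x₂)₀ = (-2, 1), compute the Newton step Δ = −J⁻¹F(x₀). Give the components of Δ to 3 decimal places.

At (-2, 1): F = (1.000, -10.000).
Jacobian J = [[-4·x₁·x₂ - 5·x₂^2, -2·x₁^2 - 10·x₁·x₂ - 6·x₂ + 1], [-2·x₁ - x₂^2 + 2·x₂ + 1, -2·x₁·x₂ + 2·x₁]].
At the point, J = [[3.000, 7.000], [6.000, 0.000]] (det J = -42.000).
Solving J·Δ = −F gives Δ = (1.667, -0.857).

(1.667, -0.857)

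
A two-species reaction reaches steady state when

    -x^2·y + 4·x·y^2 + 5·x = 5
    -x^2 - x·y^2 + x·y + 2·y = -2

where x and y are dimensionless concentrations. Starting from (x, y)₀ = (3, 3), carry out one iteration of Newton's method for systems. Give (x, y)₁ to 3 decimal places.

(2.969, 1.567)

At (3, 3): F = (91.000, -19.000).
Jacobian J = [[-2·x·y + 4·y^2 + 5, -x^2 + 8·x·y], [-2·x - y^2 + y, -2·x·y + x + 2]].
At the point, J = [[23.000, 63.000], [-12.000, -13.000]] (det J = 457.000).
Solving J·Δ = −F gives Δ = (-0.031, -1.433).
Then the next iterate is (x, y)₁ = (2.969, 1.567).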